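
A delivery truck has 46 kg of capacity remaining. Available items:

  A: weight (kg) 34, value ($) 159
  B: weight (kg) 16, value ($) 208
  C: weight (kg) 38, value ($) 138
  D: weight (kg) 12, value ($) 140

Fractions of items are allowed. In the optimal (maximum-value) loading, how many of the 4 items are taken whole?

Sort by value per unit weight and fill in that order.
Order: B (208/16=13.00) > D (140/12=11.67) > A (159/34=4.68) > C (138/38=3.63)
Fill: take B (16 @ 208) → take D (12 @ 140) → take 18/34 of A → 84.18; 46/46 used.
2 item(s) taken whole; one partial (take 18/34 of A).

2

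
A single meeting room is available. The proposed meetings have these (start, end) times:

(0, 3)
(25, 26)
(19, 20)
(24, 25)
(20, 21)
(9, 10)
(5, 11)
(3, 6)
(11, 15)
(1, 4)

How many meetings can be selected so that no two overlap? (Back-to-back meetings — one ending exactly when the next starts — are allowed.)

8

Order by finish time; keep every interval that doesn't clash with the previous kept one.
By end time: (0,3), (1,4), (3,6), (9,10), (5,11), (11,15), (19,20), (20,21), (24,25), (25,26).
Pick (0,3); next start ≥ 3 → (3,6); next start ≥ 6 → (9,10); next start ≥ 10 → (11,15); next start ≥ 15 → (19,20); next start ≥ 20 → (20,21); next start ≥ 21 → (24,25); next start ≥ 25 → (25,26).
Selected 8 meetings.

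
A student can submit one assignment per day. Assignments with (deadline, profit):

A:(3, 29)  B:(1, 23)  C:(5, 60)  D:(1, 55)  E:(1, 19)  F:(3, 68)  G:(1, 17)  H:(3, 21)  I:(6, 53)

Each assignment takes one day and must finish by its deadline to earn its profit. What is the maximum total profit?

Profit order: F=68 C=60 D=55 I=53 A=29 B=23 H=21 E=19 G=17
Assign: F→slot 3, C→slot 5, D→slot 1, I→slot 6, A→slot 2, B skipped, H skipped, E skipped, G skipped.
Slots: [1:D] [2:A] [3:F] [5:C] [6:I]
Profit = 55 + 29 + 68 + 60 + 53 = 265

265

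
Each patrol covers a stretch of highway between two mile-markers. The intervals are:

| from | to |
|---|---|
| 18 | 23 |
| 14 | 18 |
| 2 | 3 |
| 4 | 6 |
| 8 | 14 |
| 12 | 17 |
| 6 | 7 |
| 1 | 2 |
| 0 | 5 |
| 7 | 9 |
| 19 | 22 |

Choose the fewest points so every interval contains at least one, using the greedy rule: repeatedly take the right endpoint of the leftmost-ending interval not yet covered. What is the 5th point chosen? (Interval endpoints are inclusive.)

By right end: [1,2]  [2,3]  [0,5]  [4,6]  [6,7]  [7,9]  [8,14]  [12,17]  [14,18]  [19,22]  [18,23]
[1,2] uncovered → point at 2; [4,6] uncovered → point at 6; [7,9] uncovered → point at 9; [12,17] uncovered → point at 17; [19,22] uncovered → point at 22.
Points: 2, 6, 9, 17, 22 (5 total).

22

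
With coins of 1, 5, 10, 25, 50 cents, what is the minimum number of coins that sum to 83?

Use the largest denomination that fits, subtract, and repeat.
83 − 1×50→33 − 1×25→8 − 1×5→3 − 3×1→0
Total coins = 1 + 1 + 1 + 3 = 6

6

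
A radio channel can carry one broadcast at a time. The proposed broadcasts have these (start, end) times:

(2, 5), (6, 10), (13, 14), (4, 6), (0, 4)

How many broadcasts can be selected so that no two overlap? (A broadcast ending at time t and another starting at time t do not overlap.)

By end time: (0,4), (2,5), (4,6), (6,10), (13,14).
Pick (0,4); next start ≥ 4 → (4,6); next start ≥ 6 → (6,10); next start ≥ 10 → (13,14).
Selected 4 broadcasts.

4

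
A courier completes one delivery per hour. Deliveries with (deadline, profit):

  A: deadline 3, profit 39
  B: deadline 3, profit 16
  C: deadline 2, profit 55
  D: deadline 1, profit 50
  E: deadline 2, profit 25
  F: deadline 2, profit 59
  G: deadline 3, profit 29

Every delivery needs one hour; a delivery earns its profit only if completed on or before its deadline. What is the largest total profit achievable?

153

Sort by profit descending; place each in the latest free slot ≤ its deadline.
Profit order: F=59 C=55 D=50 A=39 G=29 E=25 B=16
Assign: F→slot 2, C→slot 1, D skipped, A→slot 3, G skipped, E skipped, B skipped.
Slots: [1:C] [2:F] [3:A]
Profit = 55 + 59 + 39 = 153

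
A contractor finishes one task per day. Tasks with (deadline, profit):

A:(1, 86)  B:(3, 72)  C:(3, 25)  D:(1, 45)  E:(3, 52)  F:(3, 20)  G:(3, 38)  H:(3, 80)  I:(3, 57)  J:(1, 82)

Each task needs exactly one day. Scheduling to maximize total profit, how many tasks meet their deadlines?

3

By profit: A(d1,86), J(d1,82), H(d3,80), B(d3,72), I(d3,57), E(d3,52), D(d1,45), G(d3,38), C(d3,25), F(d3,20)
A→slot 1; J skipped; H→slot 3; B→slot 2; I skipped; E skipped; D skipped; G skipped; C skipped; F skipped.
3 of 10 scheduled.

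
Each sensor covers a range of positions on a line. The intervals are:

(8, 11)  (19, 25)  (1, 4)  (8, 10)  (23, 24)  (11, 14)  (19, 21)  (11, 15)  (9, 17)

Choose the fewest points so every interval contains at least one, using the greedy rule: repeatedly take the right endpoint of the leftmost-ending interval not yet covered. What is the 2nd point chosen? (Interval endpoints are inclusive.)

10

Sorted: [1,4] [8,10] [8,11] [11,14] [11,15] [9,17] [19,21] [23,24] [19,25]
{[1,4]} hit by 4; {[8,10],[8,11]} hit by 10; {[11,14],[11,15],[9,17]} hit by 14; {[19,21]} hit by 21; {[23,24],[19,25]} hit by 24.
Points: 4, 10, 14, 21, 24 (5 total).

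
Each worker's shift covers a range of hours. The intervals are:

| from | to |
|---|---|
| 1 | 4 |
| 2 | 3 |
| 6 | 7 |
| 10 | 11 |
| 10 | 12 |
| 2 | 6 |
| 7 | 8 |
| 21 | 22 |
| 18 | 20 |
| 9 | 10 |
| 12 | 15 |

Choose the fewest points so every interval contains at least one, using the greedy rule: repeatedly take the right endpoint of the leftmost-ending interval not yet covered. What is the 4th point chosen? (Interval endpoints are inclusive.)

15

Process intervals by earliest right end; each time one isn't hit yet, stab at its right endpoint.
Sorted: [2,3] [1,4] [2,6] [6,7] [7,8] [9,10] [10,11] [10,12] [12,15] [18,20] [21,22]
{[2,3],[1,4],[2,6]} hit by 3; {[6,7],[7,8]} hit by 7; {[9,10],[10,11],[10,12]} hit by 10; {[12,15]} hit by 15; {[18,20]} hit by 20; {[21,22]} hit by 22.
Points: 3, 7, 10, 15, 20, 22 (6 total).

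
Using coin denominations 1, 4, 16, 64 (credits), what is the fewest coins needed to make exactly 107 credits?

107 = 1×64 + 2×16 + 2×4 + 3×1
Total coins = 1 + 2 + 2 + 3 = 8

8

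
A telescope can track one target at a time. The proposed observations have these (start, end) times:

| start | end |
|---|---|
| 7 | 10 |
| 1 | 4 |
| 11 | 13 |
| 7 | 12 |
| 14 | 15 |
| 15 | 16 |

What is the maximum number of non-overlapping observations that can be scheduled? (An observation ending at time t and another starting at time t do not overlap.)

Greedy by earliest finish: after sorting by end time, pick each interval compatible with the last pick.
Sorted by end: (1,4)  (7,10)  (7,12)  (11,13)  (14,15)  (15,16)
take (1,4); take (7,10); take (11,13); take (14,15); take (15,16).
Selected 5 observations.

5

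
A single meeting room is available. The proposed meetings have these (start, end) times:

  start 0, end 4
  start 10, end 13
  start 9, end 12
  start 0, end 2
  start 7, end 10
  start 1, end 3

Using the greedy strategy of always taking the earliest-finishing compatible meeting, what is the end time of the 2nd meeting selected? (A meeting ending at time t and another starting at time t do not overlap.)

Sorted by end: (0,2)  (1,3)  (0,4)  (7,10)  (9,12)  (10,13)
take (0,2); skip (1,3); take (7,10); skip (9,12); take (10,13).
Selected: (0,2) (7,10) (10,13)

10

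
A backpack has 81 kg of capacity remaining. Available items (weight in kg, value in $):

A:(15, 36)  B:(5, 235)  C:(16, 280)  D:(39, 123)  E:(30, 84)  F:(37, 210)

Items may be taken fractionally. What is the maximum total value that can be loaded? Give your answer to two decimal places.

797.54

Ratios (sorted): B 47.00, C 17.50, F 5.68, D 3.15, E 2.80, A 2.40
take B (5 @ 235); take C (16 @ 280); take F (37 @ 210); take 23/39 of D → 72.54. Capacity used 81/81.
Total value = 797.54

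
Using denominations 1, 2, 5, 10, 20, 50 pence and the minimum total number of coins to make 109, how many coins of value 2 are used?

109 = 2×50 + 1×5 + 2×2
Count of 2: 2

2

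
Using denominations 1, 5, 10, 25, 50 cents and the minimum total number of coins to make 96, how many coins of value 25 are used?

1

Use the largest denomination that fits, subtract, and repeat.
96 = 1×50 + 1×25 + 2×10 + 1×1
Count of 25: 1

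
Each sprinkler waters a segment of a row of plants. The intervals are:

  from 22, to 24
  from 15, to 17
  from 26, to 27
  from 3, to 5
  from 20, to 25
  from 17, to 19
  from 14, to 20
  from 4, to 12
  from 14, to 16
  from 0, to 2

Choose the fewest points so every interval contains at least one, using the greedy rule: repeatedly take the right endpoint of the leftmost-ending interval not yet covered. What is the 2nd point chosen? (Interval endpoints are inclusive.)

5

By right end: [0,2]  [3,5]  [4,12]  [14,16]  [15,17]  [17,19]  [14,20]  [22,24]  [20,25]  [26,27]
[0,2] uncovered → point at 2; [3,5] uncovered → point at 5; [14,16] uncovered → point at 16; [17,19] uncovered → point at 19; [22,24] uncovered → point at 24; [26,27] uncovered → point at 27.
Points: 2, 5, 16, 19, 24, 27 (6 total).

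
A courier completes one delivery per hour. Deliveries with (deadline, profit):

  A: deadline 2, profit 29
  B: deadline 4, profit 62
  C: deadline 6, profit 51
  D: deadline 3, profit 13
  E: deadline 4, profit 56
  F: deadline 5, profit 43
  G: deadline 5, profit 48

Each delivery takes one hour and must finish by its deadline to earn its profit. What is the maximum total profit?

289

Sort by profit descending; place each in the latest free slot ≤ its deadline.
Profit order: B=62 E=56 C=51 G=48 F=43 A=29 D=13
Assign: B→slot 4, E→slot 3, C→slot 6, G→slot 5, F→slot 2, A→slot 1, D skipped.
Slots: [1:A] [2:F] [3:E] [4:B] [5:G] [6:C]
Profit = 29 + 43 + 56 + 62 + 48 + 51 = 289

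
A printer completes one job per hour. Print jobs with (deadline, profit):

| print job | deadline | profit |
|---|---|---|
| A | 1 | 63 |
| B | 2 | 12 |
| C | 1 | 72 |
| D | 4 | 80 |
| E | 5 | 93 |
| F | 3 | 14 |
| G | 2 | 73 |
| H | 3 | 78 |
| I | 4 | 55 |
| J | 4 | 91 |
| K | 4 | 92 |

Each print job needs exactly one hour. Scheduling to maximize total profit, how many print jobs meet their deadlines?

Take jobs in profit order; each goes to the latest open slot no later than its deadline.
Profit order: E=93 K=92 J=91 D=80 H=78 G=73 C=72 A=63 I=55 F=14 B=12
Assign: E→slot 5, K→slot 4, J→slot 3, D→slot 2, H→slot 1, G skipped, C skipped, A skipped, I skipped, F skipped, B skipped.
Slots: [1:H] [2:D] [3:J] [4:K] [5:E]
5 of 11 scheduled.

5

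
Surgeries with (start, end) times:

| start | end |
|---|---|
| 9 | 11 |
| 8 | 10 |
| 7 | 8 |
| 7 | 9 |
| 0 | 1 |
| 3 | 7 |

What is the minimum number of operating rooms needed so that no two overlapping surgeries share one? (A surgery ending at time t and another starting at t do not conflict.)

The answer is the maximum number of intervals overlapping at any instant.
starts: [0, 3, 7, 7, 8, 9]
ends:   [1, 7, 8, 9, 10, 11]
s0→1 e1→0 s3→1 e7→0 s7→1 s7→2  — peak 2.

2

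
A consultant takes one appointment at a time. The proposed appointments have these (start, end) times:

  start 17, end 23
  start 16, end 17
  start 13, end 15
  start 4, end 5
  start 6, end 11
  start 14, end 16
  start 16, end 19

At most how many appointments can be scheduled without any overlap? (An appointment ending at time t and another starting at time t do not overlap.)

Sort by end time and greedily take each interval whose start is ≥ the last chosen end.
By end time: (4,5), (6,11), (13,15), (14,16), (16,17), (16,19), (17,23).
Pick (4,5); next start ≥ 5 → (6,11); next start ≥ 11 → (13,15); next start ≥ 15 → (16,17); next start ≥ 17 → (17,23).
Selected 5 appointments.

5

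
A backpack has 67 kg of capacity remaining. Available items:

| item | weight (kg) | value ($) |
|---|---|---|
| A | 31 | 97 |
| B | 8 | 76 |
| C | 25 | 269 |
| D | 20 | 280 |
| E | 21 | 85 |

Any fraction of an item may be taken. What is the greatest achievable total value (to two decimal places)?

Ratios (sorted): D 14.00, C 10.76, B 9.50, E 4.05, A 3.13
take D (20 @ 280); take C (25 @ 269); take B (8 @ 76); take 14/21 of E → 56.67. Capacity used 67/67.
Total value = 681.67

681.67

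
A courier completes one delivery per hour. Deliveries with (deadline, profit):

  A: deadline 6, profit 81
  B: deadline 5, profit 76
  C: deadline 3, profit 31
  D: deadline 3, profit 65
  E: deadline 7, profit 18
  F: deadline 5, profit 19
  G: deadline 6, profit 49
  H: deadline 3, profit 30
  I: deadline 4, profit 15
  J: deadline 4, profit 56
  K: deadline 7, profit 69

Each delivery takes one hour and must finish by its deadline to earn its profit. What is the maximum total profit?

Take jobs in profit order; each goes to the latest open slot no later than its deadline.
By profit: A(d6,81), B(d5,76), K(d7,69), D(d3,65), J(d4,56), G(d6,49), C(d3,31), H(d3,30), F(d5,19), E(d7,18), I(d4,15)
A→slot 6; B→slot 5; K→slot 7; D→slot 3; J→slot 4; G→slot 2; C→slot 1; H skipped; F skipped; E skipped; I skipped.
Profit = 31 + 49 + 65 + 56 + 76 + 81 + 69 = 427

427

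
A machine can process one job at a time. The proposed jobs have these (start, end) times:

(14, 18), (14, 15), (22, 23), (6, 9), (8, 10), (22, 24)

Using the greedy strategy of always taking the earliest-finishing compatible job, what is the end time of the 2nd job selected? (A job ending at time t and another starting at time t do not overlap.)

15

Order by finish time; keep every interval that doesn't clash with the previous kept one.
Sorted by end: (6,9)  (8,10)  (14,15)  (14,18)  (22,23)  (22,24)
take (6,9); take (14,15); take (22,23); skip (22,24).
Selected: (6,9) (14,15) (22,23)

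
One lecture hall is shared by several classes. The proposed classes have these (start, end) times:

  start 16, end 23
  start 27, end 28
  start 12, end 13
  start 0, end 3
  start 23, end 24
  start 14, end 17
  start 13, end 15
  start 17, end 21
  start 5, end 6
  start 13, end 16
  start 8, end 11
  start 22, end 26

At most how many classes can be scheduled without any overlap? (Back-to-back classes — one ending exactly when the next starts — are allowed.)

8

Greedy by earliest finish: after sorting by end time, pick each interval compatible with the last pick.
Sorted by end: (0,3)  (5,6)  (8,11)  (12,13)  (13,15)  (13,16)  (14,17)  (17,21)  (16,23)  (23,24)  (22,26)  (27,28)
take (0,3); take (5,6); take (8,11); take (12,13); take (13,15); take (17,21); skip (16,23); take (23,24); skip (22,26); take (27,28).
Selected 8 classes.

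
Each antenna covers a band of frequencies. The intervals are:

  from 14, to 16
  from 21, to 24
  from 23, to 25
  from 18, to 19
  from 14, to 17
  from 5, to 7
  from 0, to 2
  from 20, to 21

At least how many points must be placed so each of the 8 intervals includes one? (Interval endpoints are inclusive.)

6

Process intervals by earliest right end; each time one isn't hit yet, stab at its right endpoint.
By right end: [0,2]  [5,7]  [14,16]  [14,17]  [18,19]  [20,21]  [21,24]  [23,25]
[0,2] uncovered → point at 2; [5,7] uncovered → point at 7; [14,16] uncovered → point at 16; [18,19] uncovered → point at 19; [20,21] uncovered → point at 21; [23,25] uncovered → point at 25.
Points: 2, 7, 16, 19, 21, 25 (6 total).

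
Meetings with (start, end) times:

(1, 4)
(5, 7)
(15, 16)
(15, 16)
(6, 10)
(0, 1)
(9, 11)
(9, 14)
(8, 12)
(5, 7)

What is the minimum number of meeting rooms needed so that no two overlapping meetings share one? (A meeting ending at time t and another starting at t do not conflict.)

4

Events (time:±→running): 0:+→1 1:-→0 1:+→1 4:-→0 5:+→1 5:+→2 6:+→3 7:-→2 7:-→1 8:+→2 9:+→3 9:+→4 … peak 4.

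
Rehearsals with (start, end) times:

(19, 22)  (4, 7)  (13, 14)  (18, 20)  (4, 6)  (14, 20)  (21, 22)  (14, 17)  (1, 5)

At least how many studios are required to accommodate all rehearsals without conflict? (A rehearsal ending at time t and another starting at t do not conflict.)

starts: [1, 4, 4, 13, 14, 14, 18, 19, 21]
ends:   [5, 6, 7, 14, 17, 20, 20, 22, 22]
s1→1 s4→2 s4→3  — peak 3.

3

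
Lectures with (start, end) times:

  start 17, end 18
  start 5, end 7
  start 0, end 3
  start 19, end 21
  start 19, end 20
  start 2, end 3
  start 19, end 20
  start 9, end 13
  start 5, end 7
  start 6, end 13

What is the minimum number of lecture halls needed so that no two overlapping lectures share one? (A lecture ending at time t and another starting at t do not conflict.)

3

The answer is the maximum number of intervals overlapping at any instant.
Events (time:±→running): 0:+→1 2:+→2 3:-→1 3:-→0 5:+→1 5:+→2 6:+→3 … peak 3.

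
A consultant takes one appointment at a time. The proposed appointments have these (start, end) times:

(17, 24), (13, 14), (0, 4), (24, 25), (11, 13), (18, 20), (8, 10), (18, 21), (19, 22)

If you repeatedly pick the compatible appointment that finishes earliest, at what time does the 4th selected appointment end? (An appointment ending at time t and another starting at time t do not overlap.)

By end time: (0,4), (8,10), (11,13), (13,14), (18,20), (18,21), (19,22), (17,24), (24,25).
Pick (0,4); next start ≥ 4 → (8,10); next start ≥ 10 → (11,13); next start ≥ 13 → (13,14); next start ≥ 14 → (18,20); next start ≥ 20 → (24,25).
Selected: (0,4) (8,10) (11,13) (13,14) (18,20) (24,25)

14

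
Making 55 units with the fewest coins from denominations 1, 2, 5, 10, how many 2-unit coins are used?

55 − 5×10→5 − 1×5→0
Count of 2: 0

0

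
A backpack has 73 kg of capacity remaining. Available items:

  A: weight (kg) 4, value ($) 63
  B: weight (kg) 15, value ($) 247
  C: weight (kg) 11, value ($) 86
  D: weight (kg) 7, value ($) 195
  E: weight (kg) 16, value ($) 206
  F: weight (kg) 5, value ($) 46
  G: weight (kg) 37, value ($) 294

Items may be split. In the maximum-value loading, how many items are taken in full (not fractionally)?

Greedy by value/weight ratio, highest first.
Ratios (sorted): D 27.86, B 16.47, A 15.75, E 12.88, F 9.20, G 7.95, C 7.82
take D (7 @ 195); take B (15 @ 247); take A (4 @ 63); take E (16 @ 206); take F (5 @ 46); take 26/37 of G → 206.59. Capacity used 73/73.
5 item(s) taken whole; one partial (take 26/37 of G).

5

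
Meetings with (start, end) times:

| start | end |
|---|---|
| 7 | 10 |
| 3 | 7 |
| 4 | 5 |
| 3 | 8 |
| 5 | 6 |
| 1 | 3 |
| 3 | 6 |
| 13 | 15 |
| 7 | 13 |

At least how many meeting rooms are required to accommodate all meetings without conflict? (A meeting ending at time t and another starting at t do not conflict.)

4

Events (time:±→running): 1:+→1 3:-→0 3:+→1 3:+→2 3:+→3 4:+→4 … peak 4.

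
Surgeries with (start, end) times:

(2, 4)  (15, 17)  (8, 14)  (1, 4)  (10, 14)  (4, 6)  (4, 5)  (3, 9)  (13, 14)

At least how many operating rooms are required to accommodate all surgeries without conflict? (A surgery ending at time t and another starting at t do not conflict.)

Events (time:±→running): 1:+→1 2:+→2 3:+→3 … peak 3.

3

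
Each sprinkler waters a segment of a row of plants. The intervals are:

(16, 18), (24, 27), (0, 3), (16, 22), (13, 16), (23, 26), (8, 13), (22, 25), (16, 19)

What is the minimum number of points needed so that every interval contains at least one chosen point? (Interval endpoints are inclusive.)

4

By right end: [0,3]  [8,13]  [13,16]  [16,18]  [16,19]  [16,22]  [22,25]  [23,26]  [24,27]
[0,3] uncovered → point at 3; [8,13] uncovered → point at 13; [16,18] uncovered → point at 18; [22,25] uncovered → point at 25.
Points: 3, 13, 18, 25 (4 total).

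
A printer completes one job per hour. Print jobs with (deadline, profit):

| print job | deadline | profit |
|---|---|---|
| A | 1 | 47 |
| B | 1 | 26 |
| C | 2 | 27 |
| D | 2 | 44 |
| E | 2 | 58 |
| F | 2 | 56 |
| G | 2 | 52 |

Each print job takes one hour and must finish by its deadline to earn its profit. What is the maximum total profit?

Sort by profit descending; place each in the latest free slot ≤ its deadline.
Profit order: E=58 F=56 G=52 A=47 D=44 C=27 B=26
Assign: E→slot 2, F→slot 1, G skipped, A skipped, D skipped, C skipped, B skipped.
Slots: [1:F] [2:E]
Profit = 56 + 58 = 114

114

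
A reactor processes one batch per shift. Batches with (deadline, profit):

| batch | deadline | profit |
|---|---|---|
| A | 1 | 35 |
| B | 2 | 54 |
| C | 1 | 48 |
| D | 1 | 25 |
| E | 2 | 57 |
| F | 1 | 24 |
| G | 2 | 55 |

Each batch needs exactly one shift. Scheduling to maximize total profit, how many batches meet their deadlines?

2

Profit order: E=57 G=55 B=54 C=48 A=35 D=25 F=24
Assign: E→slot 2, G→slot 1, B skipped, C skipped, A skipped, D skipped, F skipped.
Slots: [1:G] [2:E]
2 of 7 scheduled.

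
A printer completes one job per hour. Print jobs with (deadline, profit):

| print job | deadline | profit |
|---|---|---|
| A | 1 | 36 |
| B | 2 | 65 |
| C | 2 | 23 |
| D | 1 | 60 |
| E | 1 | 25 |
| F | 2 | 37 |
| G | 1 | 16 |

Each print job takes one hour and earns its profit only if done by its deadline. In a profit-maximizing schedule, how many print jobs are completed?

2

Sort by profit descending; place each in the latest free slot ≤ its deadline.
By profit: B(d2,65), D(d1,60), F(d2,37), A(d1,36), E(d1,25), C(d2,23), G(d1,16)
B→slot 2; D→slot 1; F skipped; A skipped; E skipped; C skipped; G skipped.
2 of 7 scheduled.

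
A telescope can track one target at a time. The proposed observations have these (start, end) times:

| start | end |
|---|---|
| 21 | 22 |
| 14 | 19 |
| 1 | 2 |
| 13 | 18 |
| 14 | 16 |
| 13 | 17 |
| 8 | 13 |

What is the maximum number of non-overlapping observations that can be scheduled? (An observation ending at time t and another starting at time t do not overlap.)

4

Sort by end time and greedily take each interval whose start is ≥ the last chosen end.
Sorted by end: (1,2)  (8,13)  (14,16)  (13,17)  (13,18)  (14,19)  (21,22)
take (1,2); take (8,13); take (14,16); take (21,22).
Selected 4 observations.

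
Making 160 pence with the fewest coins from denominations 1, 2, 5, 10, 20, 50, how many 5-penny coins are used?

160 = 3×50 + 1×10
Count of 5: 0

0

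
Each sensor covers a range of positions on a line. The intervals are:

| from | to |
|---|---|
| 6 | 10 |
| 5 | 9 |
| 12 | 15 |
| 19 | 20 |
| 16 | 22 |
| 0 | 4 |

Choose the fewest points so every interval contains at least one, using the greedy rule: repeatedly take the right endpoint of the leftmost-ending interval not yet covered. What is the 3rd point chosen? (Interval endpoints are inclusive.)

15

Sorted: [0,4] [5,9] [6,10] [12,15] [19,20] [16,22]
{[0,4]} hit by 4; {[5,9],[6,10]} hit by 9; {[12,15]} hit by 15; {[19,20],[16,22]} hit by 20.
Points: 4, 9, 15, 20 (4 total).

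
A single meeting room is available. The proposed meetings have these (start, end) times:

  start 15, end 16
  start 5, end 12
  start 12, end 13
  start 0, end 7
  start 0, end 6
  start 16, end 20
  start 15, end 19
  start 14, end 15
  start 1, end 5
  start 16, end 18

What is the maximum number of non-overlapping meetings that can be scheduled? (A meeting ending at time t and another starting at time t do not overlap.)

6

By end time: (1,5), (0,6), (0,7), (5,12), (12,13), (14,15), (15,16), (16,18), (15,19), (16,20).
Pick (1,5); next start ≥ 5 → (5,12); next start ≥ 12 → (12,13); next start ≥ 13 → (14,15); next start ≥ 15 → (15,16); next start ≥ 16 → (16,18).
Selected 6 meetings.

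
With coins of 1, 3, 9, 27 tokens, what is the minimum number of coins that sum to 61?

Use the largest denomination that fits, subtract, and repeat.
61 = 2×27 + 2×3 + 1×1
Total coins = 2 + 2 + 1 = 5

5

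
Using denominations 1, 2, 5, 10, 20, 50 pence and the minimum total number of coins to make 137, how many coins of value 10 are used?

Greedy: take as many of the largest coin as possible, then repeat with the remainder.
137 = 2×50 + 1×20 + 1×10 + 1×5 + 1×2
Count of 10: 1

1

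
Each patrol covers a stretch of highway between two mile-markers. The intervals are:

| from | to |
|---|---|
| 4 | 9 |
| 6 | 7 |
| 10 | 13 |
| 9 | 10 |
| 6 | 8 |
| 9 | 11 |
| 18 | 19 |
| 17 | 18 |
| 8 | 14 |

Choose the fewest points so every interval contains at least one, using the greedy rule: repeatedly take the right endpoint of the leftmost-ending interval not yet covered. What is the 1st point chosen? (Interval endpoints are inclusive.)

Process intervals by earliest right end; each time one isn't hit yet, stab at its right endpoint.
Sorted: [6,7] [6,8] [4,9] [9,10] [9,11] [10,13] [8,14] [17,18] [18,19]
{[6,7],[6,8],[4,9]} hit by 7; {[9,10],[9,11],[10,13],[8,14]} hit by 10; {[17,18],[18,19]} hit by 18.
Points: 7, 10, 18 (3 total).

7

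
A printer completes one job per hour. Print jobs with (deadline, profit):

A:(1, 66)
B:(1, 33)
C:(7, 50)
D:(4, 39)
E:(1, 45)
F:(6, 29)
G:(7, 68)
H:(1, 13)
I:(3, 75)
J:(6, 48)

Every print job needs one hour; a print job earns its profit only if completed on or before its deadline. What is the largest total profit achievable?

375

Take jobs in profit order; each goes to the latest open slot no later than its deadline.
By profit: I(d3,75), G(d7,68), A(d1,66), C(d7,50), J(d6,48), E(d1,45), D(d4,39), B(d1,33), F(d6,29), H(d1,13)
I→slot 3; G→slot 7; A→slot 1; C→slot 6; J→slot 5; E skipped; D→slot 4; B skipped; F→slot 2; H skipped.
Profit = 66 + 29 + 75 + 39 + 48 + 50 + 68 = 375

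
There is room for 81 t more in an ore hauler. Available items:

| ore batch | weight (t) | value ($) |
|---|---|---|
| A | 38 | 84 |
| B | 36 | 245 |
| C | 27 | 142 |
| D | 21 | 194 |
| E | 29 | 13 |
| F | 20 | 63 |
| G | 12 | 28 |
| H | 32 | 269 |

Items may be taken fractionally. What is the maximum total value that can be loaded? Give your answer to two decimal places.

653.56

Greedy by value/weight ratio, highest first.
Order: D (194/21=9.24) > H (269/32=8.41) > B (245/36=6.81) > C (142/27=5.26) > F (63/20=3.15) > G (28/12=2.33) > A (84/38=2.21) > E (13/29=0.45)
Fill: take D (21 @ 194) → take H (32 @ 269) → take 28/36 of B → 190.56; 81/81 used.
Total value = 653.56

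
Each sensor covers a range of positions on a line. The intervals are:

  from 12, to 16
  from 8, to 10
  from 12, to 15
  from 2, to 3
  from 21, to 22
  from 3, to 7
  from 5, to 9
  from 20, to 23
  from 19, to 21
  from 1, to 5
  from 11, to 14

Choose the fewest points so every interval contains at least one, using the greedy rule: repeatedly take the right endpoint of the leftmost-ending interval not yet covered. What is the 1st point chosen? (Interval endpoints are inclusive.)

3

Sort by right endpoint; whenever an interval is uncovered, place a point at its right end.
Sorted: [2,3] [1,5] [3,7] [5,9] [8,10] [11,14] [12,15] [12,16] [19,21] [21,22] [20,23]
{[2,3],[1,5],[3,7]} hit by 3; {[5,9],[8,10]} hit by 9; {[11,14],[12,15],[12,16]} hit by 14; {[19,21],[21,22],[20,23]} hit by 21.
Points: 3, 9, 14, 21 (4 total).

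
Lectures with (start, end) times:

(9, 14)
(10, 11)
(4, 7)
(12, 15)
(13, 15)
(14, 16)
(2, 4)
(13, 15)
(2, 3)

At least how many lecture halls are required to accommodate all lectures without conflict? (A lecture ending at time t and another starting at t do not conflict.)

Count concurrent intervals with a sweep; the peak is the room count.
Events (time:±→running): 2:+→1 2:+→2 3:-→1 4:-→0 4:+→1 7:-→0 9:+→1 10:+→2 11:-→1 12:+→2 13:+→3 13:+→4 … peak 4.

4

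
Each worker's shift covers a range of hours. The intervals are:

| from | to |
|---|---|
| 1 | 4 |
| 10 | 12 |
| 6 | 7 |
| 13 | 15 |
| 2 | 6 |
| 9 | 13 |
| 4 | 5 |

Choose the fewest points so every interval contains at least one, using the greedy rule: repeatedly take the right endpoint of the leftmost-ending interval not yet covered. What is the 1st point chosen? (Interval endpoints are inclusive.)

Sorted: [1,4] [4,5] [2,6] [6,7] [10,12] [9,13] [13,15]
{[1,4],[4,5],[2,6]} hit by 4; {[6,7]} hit by 7; {[10,12],[9,13]} hit by 12; {[13,15]} hit by 15.
Points: 4, 7, 12, 15 (4 total).

4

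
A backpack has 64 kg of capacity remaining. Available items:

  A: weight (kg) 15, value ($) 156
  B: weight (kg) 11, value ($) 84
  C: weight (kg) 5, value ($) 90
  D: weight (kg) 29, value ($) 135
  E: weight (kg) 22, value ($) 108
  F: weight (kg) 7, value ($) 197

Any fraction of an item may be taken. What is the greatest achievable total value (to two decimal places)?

653.62

Greedy by value/weight ratio, highest first.
Order: F (197/7=28.14) > C (90/5=18.00) > A (156/15=10.40) > B (84/11=7.64) > E (108/22=4.91) > D (135/29=4.66)
Fill: take F (7 @ 197) → take C (5 @ 90) → take A (15 @ 156) → take B (11 @ 84) → take E (22 @ 108) → take 4/29 of D → 18.62; 64/64 used.
Total value = 653.62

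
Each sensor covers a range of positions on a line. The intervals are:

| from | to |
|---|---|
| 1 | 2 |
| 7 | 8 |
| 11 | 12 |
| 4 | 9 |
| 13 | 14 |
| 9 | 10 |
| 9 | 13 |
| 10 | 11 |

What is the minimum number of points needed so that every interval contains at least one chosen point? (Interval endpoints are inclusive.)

By right end: [1,2]  [7,8]  [4,9]  [9,10]  [10,11]  [11,12]  [9,13]  [13,14]
[1,2] uncovered → point at 2; [7,8] uncovered → point at 8; [9,10] uncovered → point at 10; [11,12] uncovered → point at 12; [13,14] uncovered → point at 14.
Points: 2, 8, 10, 12, 14 (5 total).

5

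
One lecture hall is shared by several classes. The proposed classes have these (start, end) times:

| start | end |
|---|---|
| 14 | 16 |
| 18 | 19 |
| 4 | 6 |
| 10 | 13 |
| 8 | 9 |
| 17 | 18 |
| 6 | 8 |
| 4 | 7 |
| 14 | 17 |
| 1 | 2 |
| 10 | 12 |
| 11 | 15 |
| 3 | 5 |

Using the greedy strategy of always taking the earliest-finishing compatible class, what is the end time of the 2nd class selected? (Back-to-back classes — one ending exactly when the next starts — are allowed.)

5

Sorted by end: (1,2)  (3,5)  (4,6)  (4,7)  (6,8)  (8,9)  (10,12)  (10,13)  (11,15)  (14,16)  (14,17)  (17,18)  (18,19)
take (1,2); take (3,5); skip (4,6); skip (4,7); take (6,8); take (8,9); take (10,12); take (14,16); take (17,18); take (18,19).
Selected: (1,2) (3,5) (6,8) (8,9) (10,12) (14,16) (17,18) (18,19)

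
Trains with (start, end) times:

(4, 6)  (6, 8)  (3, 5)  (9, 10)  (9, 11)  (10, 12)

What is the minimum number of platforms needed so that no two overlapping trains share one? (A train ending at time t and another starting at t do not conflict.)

2

Events (time:±→running): 3:+→1 4:+→2 … peak 2.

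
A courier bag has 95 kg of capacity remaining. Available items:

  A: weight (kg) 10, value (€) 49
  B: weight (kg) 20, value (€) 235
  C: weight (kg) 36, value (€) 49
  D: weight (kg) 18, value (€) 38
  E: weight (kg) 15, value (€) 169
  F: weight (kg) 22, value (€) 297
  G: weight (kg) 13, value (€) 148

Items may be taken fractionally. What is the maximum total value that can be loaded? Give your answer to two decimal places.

929.67

Sort by value per unit weight and fill in that order.
Order: F (297/22=13.50) > B (235/20=11.75) > G (148/13=11.38) > E (169/15=11.27) > A (49/10=4.90) > D (38/18=2.11) > C (49/36=1.36)
Fill: take F (22 @ 297) → take B (20 @ 235) → take G (13 @ 148) → take E (15 @ 169) → take A (10 @ 49) → take 15/18 of D → 31.67; 95/95 used.
Total value = 929.67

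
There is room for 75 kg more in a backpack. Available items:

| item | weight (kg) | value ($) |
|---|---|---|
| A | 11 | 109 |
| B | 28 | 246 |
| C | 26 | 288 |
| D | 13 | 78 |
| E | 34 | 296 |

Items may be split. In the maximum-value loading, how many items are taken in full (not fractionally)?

Greedy by value/weight ratio, highest first.
Order: C (288/26=11.08) > A (109/11=9.91) > B (246/28=8.79) > E (296/34=8.71) > D (78/13=6.00)
Fill: take C (26 @ 288) → take A (11 @ 109) → take B (28 @ 246) → take 10/34 of E → 87.06; 75/75 used.
3 item(s) taken whole; one partial (take 10/34 of E).

3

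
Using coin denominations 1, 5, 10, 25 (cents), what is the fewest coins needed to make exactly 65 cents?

4

Greedy: take as many of the largest coin as possible, then repeat with the remainder.
65 = 2×25 + 1×10 + 1×5
Total coins = 2 + 1 + 1 = 4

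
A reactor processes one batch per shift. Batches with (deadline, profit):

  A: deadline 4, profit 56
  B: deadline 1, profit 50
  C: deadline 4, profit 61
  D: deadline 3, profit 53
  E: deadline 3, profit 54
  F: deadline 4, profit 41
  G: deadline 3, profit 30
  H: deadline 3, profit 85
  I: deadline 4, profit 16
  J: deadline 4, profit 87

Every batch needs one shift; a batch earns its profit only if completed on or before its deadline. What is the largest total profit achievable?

Take jobs in profit order; each goes to the latest open slot no later than its deadline.
By profit: J(d4,87), H(d3,85), C(d4,61), A(d4,56), E(d3,54), D(d3,53), B(d1,50), F(d4,41), G(d3,30), I(d4,16)
J→slot 4; H→slot 3; C→slot 2; A→slot 1; E skipped; D skipped; B skipped; F skipped; G skipped; I skipped.
Profit = 56 + 61 + 85 + 87 = 289

289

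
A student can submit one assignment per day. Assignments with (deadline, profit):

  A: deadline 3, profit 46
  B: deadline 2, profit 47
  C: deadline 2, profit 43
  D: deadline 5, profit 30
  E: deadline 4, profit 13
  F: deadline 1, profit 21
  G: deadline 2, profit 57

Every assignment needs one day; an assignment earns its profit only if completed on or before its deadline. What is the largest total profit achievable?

By profit: G(d2,57), B(d2,47), A(d3,46), C(d2,43), D(d5,30), F(d1,21), E(d4,13)
G→slot 2; B→slot 1; A→slot 3; C skipped; D→slot 5; F skipped; E→slot 4.
Profit = 47 + 57 + 46 + 13 + 30 = 193

193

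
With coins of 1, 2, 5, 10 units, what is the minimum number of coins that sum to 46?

46 = 4×10 + 1×5 + 1×1
Total coins = 4 + 1 + 1 = 6

6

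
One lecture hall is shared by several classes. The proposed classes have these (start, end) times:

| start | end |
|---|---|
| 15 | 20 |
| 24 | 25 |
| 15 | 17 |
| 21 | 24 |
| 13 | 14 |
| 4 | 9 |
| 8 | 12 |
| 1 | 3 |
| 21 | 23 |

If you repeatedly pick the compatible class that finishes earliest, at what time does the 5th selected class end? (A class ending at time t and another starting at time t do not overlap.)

Order by finish time; keep every interval that doesn't clash with the previous kept one.
Sorted by end: (1,3)  (4,9)  (8,12)  (13,14)  (15,17)  (15,20)  (21,23)  (21,24)  (24,25)
take (1,3); take (4,9); take (13,14); take (15,17); take (21,23); skip (21,24); take (24,25).
Selected: (1,3) (4,9) (13,14) (15,17) (21,23) (24,25)

23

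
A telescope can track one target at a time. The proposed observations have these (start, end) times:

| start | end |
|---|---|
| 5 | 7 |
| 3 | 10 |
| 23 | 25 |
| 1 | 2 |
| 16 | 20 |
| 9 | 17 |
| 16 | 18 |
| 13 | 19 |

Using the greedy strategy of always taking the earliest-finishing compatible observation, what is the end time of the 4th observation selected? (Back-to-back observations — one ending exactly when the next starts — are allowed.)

25

Order by finish time; keep every interval that doesn't clash with the previous kept one.
Sorted by end: (1,2)  (5,7)  (3,10)  (9,17)  (16,18)  (13,19)  (16,20)  (23,25)
take (1,2); take (5,7); skip (3,10); take (9,17); take (23,25).
Selected: (1,2) (5,7) (9,17) (23,25)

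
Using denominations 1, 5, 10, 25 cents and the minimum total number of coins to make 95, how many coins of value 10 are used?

2

Greedy: take as many of the largest coin as possible, then repeat with the remainder.
95 = 3×25 + 2×10
Count of 10: 2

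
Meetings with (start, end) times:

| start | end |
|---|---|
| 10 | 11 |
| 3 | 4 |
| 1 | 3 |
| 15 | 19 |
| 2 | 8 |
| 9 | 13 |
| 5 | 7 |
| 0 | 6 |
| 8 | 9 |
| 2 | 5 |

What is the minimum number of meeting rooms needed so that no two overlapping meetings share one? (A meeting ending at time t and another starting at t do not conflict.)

4

Count concurrent intervals with a sweep; the peak is the room count.
Events (time:±→running): 0:+→1 1:+→2 2:+→3 2:+→4 … peak 4.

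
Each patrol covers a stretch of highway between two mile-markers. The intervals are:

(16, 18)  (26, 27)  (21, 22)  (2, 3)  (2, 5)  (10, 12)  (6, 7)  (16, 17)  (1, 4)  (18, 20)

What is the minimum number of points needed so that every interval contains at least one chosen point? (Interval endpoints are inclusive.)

Process intervals by earliest right end; each time one isn't hit yet, stab at its right endpoint.
Sorted: [2,3] [1,4] [2,5] [6,7] [10,12] [16,17] [16,18] [18,20] [21,22] [26,27]
{[2,3],[1,4],[2,5]} hit by 3; {[6,7]} hit by 7; {[10,12]} hit by 12; {[16,17],[16,18]} hit by 17; {[18,20]} hit by 20; {[21,22]} hit by 22; {[26,27]} hit by 27.
Points: 3, 7, 12, 17, 20, 22, 27 (7 total).

7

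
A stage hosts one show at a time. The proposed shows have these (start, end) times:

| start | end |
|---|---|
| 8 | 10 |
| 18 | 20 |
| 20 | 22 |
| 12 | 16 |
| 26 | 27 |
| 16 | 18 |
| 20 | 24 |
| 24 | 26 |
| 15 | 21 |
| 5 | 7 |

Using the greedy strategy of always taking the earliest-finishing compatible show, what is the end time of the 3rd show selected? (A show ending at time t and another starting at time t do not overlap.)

By end time: (5,7), (8,10), (12,16), (16,18), (18,20), (15,21), (20,22), (20,24), (24,26), (26,27).
Pick (5,7); next start ≥ 7 → (8,10); next start ≥ 10 → (12,16); next start ≥ 16 → (16,18); next start ≥ 18 → (18,20); next start ≥ 20 → (20,22); next start ≥ 22 → (24,26); next start ≥ 26 → (26,27).
Selected: (5,7) (8,10) (12,16) (16,18) (18,20) (20,22) (24,26) (26,27)

16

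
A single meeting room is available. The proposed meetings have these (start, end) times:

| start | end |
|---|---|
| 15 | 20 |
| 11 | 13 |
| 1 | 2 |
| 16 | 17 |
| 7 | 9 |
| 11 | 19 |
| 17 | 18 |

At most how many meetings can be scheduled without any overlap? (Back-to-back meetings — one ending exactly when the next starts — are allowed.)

5

Order by finish time; keep every interval that doesn't clash with the previous kept one.
By end time: (1,2), (7,9), (11,13), (16,17), (17,18), (11,19), (15,20).
Pick (1,2); next start ≥ 2 → (7,9); next start ≥ 9 → (11,13); next start ≥ 13 → (16,17); next start ≥ 17 → (17,18).
Selected 5 meetings.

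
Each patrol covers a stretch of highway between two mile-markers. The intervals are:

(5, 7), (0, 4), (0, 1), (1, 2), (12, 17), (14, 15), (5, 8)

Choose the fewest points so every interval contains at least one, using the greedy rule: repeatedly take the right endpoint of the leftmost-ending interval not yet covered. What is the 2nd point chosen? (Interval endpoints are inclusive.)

Sorted: [0,1] [1,2] [0,4] [5,7] [5,8] [14,15] [12,17]
{[0,1],[1,2],[0,4]} hit by 1; {[5,7],[5,8]} hit by 7; {[14,15],[12,17]} hit by 15.
Points: 1, 7, 15 (3 total).

7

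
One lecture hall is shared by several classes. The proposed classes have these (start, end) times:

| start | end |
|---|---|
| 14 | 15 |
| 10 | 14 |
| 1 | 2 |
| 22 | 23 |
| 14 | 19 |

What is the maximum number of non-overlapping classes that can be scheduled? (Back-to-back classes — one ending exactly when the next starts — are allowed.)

Order by finish time; keep every interval that doesn't clash with the previous kept one.
Sorted by end: (1,2)  (10,14)  (14,15)  (14,19)  (22,23)
take (1,2); take (10,14); take (14,15); skip (14,19); take (22,23).
Selected 4 classes.

4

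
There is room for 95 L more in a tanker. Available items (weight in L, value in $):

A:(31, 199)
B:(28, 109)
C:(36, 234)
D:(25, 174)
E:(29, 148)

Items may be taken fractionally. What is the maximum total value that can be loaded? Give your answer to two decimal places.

622.31

Ratios (sorted): D 6.96, C 6.50, A 6.42, E 5.10, B 3.89
take D (25 @ 174); take C (36 @ 234); take A (31 @ 199); take 3/29 of E → 15.31. Capacity used 95/95.
Total value = 622.31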